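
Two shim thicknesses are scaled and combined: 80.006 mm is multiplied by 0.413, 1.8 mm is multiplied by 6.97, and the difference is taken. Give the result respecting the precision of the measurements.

80.006 × 0.413 = 33.042478 → 33.0 mm (3 s.f., last digit at the 10^-1 place).
1.8 × 6.97 = 12.546 → 13 mm (2 s.f., last digit at the 10^0 place).
Difference: 20.496478 mm; keep the coarser place, 10^0.
Result: 20. mm.

20. mm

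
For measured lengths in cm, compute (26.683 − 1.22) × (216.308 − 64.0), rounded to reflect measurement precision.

3878 cm²

26.683 − 1.22 = 25.463, limited to 2 d.p. → 4 s.f.; 216.308 − 64.0 = 152.308, limited to 1 d.p. → 4 s.f.
Carrying full precision, 25.463 × 152.308 = 3878.218604; keep min(4, 4) = 4 s.f.
Rounded to 4 significant figures: 3878 cm².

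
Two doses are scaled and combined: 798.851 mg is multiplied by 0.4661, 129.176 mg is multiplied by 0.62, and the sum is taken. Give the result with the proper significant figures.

798.851 × 0.4661 = 372.3444511 → 3.723 × 10² mg (4 s.f., last digit at the 10^-1 place).
129.176 × 0.62 = 80.08912 → 80. mg (2 s.f., last digit at the 10^0 place).
Sum: 452.4335711 mg; keep the coarser place, 10^0.
Result: 4.52 × 10² mg.

4.52 × 10² mg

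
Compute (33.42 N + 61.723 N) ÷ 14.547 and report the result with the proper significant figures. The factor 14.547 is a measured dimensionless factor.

33.42 N + 61.723 N = 95.143 N; the sum is limited to 2 decimal places (4 s.f.).
Carrying full precision, 95.143 ÷ 14.547 = 6.54038633395… N; 14.547 has 5 s.f., so the result keeps min(4, 5) = 4 s.f.
Rounded to 4 significant figures: 6.540 N.

6.540 N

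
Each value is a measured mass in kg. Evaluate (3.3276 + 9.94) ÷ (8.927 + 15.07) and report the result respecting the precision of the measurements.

3.3276 + 9.94 = 13.2676, limited to 2 d.p. → 4 s.f.; 8.927 + 15.07 = 23.997, limited to 2 d.p. → 4 s.f.
Carrying full precision, 13.2676 ÷ 23.997 = 0.552885777389…; keep min(4, 4) = 4 s.f.
Rounded to 4 significant figures: 0.5529.

0.5529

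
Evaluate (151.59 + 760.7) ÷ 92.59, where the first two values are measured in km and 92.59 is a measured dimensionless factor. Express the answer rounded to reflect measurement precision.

151.59 km + 760.7 km = 912.29 km; the sum is limited to 1 decimal place (4 s.f.).
Carrying full precision, 912.29 ÷ 92.59 = 9.85300788422… km; 92.59 has 4 s.f., so the result keeps min(4, 4) = 4 s.f.
Rounded to 4 significant figures: 9.853 km.

9.853 km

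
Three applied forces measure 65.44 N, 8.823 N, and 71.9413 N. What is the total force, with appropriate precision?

146.20 N

65.44 N + 8.823 N + 71.9413 N = 146.2043 N.
Addition/subtraction keeps the fewest decimal places: 65.44 → 2 decimal places, 8.823 → 3 decimal places, 71.9413 → 4 decimal places; limit is 2.
Rounded to 2 decimal places: 146.20 N.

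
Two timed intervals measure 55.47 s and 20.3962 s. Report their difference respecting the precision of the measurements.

55.47 s − 20.3962 s = 35.0738 s.
Addition/subtraction keeps the fewest decimal places: 55.47 → 2 decimal places, 20.3962 → 4 decimal places; limit is 2.
Rounded to 2 decimal places: 35.07 s.

35.07 s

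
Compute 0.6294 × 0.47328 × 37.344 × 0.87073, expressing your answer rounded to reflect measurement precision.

9.686

0.6294 × 0.47328 × 37.344 × 0.87073 = 9.68610634905…
Multiplication/division keeps the fewest significant figures: 0.6294 → 4 s.f., 0.47328 → 5 s.f., 37.344 → 5 s.f., 0.87073 → 5 s.f.; limit is 4.
Rounded to 4 significant figures: 9.686.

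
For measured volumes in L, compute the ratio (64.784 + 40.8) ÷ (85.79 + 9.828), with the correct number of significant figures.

1.104

64.784 + 40.8 = 105.584, limited to 1 d.p. → 4 s.f.; 85.79 + 9.828 = 95.618, limited to 2 d.p. → 4 s.f.
Carrying full precision, 105.584 ÷ 95.618 = 1.10422723755…; keep min(4, 4) = 4 s.f.
Rounded to 4 significant figures: 1.104.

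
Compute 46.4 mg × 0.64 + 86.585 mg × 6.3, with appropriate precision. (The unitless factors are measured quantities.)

46.4 × 0.64 = 29.696 → 3.0 × 10^1 mg (2 s.f., last digit at the 10^0 place).
86.585 × 6.3 = 545.4855 → 5.5 × 10^2 mg (2 s.f., last digit at the 10^1 place).
Sum: 575.1815 mg; keep the coarser place, 10^1.
Result: 5.8 × 10^2 mg.

5.8 × 10^2 mg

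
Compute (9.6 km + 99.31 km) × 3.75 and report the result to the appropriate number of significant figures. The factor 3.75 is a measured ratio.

9.6 km + 99.31 km = 108.91 km; the sum is limited to 1 decimal place (4 s.f.).
Carrying full precision, 108.91 × 3.75 = 408.4125 km; 3.75 has 3 s.f., so the result keeps min(4, 3) = 3 s.f.
Rounded to 3 significant figures: 4.08 × 10² km.

4.08 × 10² km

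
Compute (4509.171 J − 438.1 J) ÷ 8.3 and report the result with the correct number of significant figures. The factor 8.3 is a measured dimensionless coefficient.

4509.171 J − 438.1 J = 4071.071 J; the difference is limited to 1 decimal place (5 s.f.).
Carrying full precision, 4071.071 ÷ 8.3 = 490.490481928… J; 8.3 has 2 s.f., so the result keeps min(5, 2) = 2 s.f.
Rounded to 2 significant figures: 4.9 × 10² J.

4.9 × 10² J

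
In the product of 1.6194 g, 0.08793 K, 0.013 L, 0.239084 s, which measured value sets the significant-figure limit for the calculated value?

1.6194 g → 5 s.f.; 0.08793 K → 4 s.f.; 0.013 L → 2 s.f.; 0.239084 s → 6 s.f.
The fewest is 2 significant figures, from 0.013 L.

0.013 L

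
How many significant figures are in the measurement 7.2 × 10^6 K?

2

7.2 × 10^6: in scientific notation every digit of the coefficient is significant.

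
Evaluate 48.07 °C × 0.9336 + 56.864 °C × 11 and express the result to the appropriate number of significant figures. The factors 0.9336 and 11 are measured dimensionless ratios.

6.7 × 10^2 °C

48.07 × 0.9336 = 44.878152 → 44.88 °C (4 s.f., last digit at the 10^-2 place).
56.864 × 11 = 625.504 → 6.3 × 10^2 °C (2 s.f., last digit at the 10^1 place).
Sum: 670.382152 °C; keep the coarser place, 10^1.
Result: 6.7 × 10^2 °C.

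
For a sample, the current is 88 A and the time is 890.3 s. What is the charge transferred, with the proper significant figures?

charge transferred = 88 A × 890.3 s = 78346.4 C.
88 has 2 significant figures; 890.3 has 4.
Division/multiplication keeps the fewest: 2 significant figures.
Rounded: 7.8 × 10⁴ C.

7.8 × 10⁴ C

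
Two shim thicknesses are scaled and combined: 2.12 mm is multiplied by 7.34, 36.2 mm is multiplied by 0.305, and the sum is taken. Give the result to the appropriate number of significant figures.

26.6 mm

2.12 × 7.34 = 15.5608 → 15.6 mm (3 s.f., last digit at the 10^-1 place).
36.2 × 0.305 = 11.041 → 11.0 mm (3 s.f., last digit at the 10^-1 place).
Sum: 26.6018 mm; keep the coarser place, 10^-1.
Result: 26.6 mm.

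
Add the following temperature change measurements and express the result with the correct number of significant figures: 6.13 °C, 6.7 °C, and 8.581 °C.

21.4 °C

6.13 °C + 6.7 °C + 8.581 °C = 21.411 °C.
Addition/subtraction keeps the fewest decimal places: 6.13 → 2 decimal places, 6.7 → 1 decimal place, 8.581 → 3 decimal places; limit is 1.
Rounded to 1 decimal place: 21.4 °C.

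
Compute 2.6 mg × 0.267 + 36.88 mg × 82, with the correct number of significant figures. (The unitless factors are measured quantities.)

2.6 × 0.267 = 0.6942 → 0.69 mg (2 s.f., last digit at the 10^-2 place).
36.88 × 82 = 3024.16 → 3.0 × 10^3 mg (2 s.f., last digit at the 10^2 place).
Sum: 3024.8542 mg; keep the coarser place, 10^2.
Result: 3.0 × 10^3 mg.

3.0 × 10^3 mg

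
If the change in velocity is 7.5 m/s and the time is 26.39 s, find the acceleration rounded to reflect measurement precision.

acceleration = 7.5 m/s ÷ 26.39 s = 0.284198560061… m/s².
7.5 has 2 significant figures; 26.39 has 4.
Division/multiplication keeps the fewest: 2 significant figures.
Rounded: 0.28 m/s².

0.28 m/s²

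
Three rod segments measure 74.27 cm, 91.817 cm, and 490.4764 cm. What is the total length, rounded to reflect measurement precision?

74.27 cm + 91.817 cm + 490.4764 cm = 656.5634 cm.
Addition/subtraction keeps the fewest decimal places: 74.27 → 2 decimal places, 91.817 → 3 decimal places, 490.4764 → 4 decimal places; limit is 2.
Rounded to 2 decimal places: 6.5656 × 10² cm.

6.5656 × 10² cm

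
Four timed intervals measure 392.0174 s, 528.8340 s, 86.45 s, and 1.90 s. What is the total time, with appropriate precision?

392.0174 s + 528.8340 s + 86.45 s + 1.90 s = 1009.2014 s.
Addition/subtraction keeps the fewest decimal places: 392.0174 → 4 decimal places, 528.8340 → 4 decimal places, 86.45 → 2 decimal places, 1.90 → 2 decimal places; limit is 2.
Rounded to 2 decimal places: 1009.20 s.

1009.20 s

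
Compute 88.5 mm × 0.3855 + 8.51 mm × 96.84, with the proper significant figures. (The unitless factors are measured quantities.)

88.5 × 0.3855 = 34.11675 → 34.1 mm (3 s.f., last digit at the 10^-1 place).
8.51 × 96.84 = 824.1084 → 824 mm (3 s.f., last digit at the 10^0 place).
Sum: 858.22515 mm; keep the coarser place, 10^0.
Result: 858 mm.

858 mm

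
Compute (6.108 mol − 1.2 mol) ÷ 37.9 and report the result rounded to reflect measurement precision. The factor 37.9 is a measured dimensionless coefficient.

6.108 mol − 1.2 mol = 4.908 mol; the difference is limited to 1 decimal place (2 s.f.).
Carrying full precision, 4.908 ÷ 37.9 = 0.129498680739… mol; 37.9 has 3 s.f., so the result keeps min(2, 3) = 2 s.f.
Rounded to 2 significant figures: 0.13 mol.

0.13 mol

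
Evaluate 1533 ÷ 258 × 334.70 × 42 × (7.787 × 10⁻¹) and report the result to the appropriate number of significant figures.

1533 ÷ 258 × 334.70 × 42 × (7.787 × 10⁻¹) = 65042.5600137…
Multiplication/division keeps the fewest significant figures: 1533 → 4 s.f., 258 → 3 s.f., 334.70 → 5 s.f., 42 → 2 s.f., 7.787 × 10⁻¹ → 4 s.f.; limit is 2.
Rounded to 2 significant figures: 6.5 × 10⁴.

6.5 × 10⁴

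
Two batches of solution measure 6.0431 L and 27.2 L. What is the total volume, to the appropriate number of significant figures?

6.0431 L + 27.2 L = 33.2431 L.
Addition/subtraction keeps the fewest decimal places: 6.0431 → 4 decimal places, 27.2 → 1 decimal place; limit is 1.
Rounded to 1 decimal place: 33.2 L.

33.2 L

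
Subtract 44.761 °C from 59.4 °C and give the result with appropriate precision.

14.6 °C

59.4 °C − 44.761 °C = 14.639 °C.
Addition/subtraction keeps the fewest decimal places: 59.4 → 1 decimal place, 44.761 → 3 decimal places; limit is 1.
Rounded to 1 decimal place: 14.6 °C.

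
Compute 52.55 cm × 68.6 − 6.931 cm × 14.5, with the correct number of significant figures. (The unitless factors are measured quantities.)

3.50 × 10³ cm

52.55 × 68.6 = 3604.93 → 3.60 × 10³ cm (3 s.f., last digit at the 10^1 place).
6.931 × 14.5 = 100.4995 → 100. cm (3 s.f., last digit at the 10^0 place).
Difference: 3504.4305 cm; keep the coarser place, 10^1.
Result: 3.50 × 10³ cm.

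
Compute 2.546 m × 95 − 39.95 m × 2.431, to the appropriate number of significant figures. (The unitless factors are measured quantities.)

1.4 × 10^2 m

2.546 × 95 = 241.87 → 2.4 × 10^2 m (2 s.f., last digit at the 10^1 place).
39.95 × 2.431 = 97.11845 → 97.12 m (4 s.f., last digit at the 10^-2 place).
Difference: 144.75155 m; keep the coarser place, 10^1.
Result: 1.4 × 10^2 m.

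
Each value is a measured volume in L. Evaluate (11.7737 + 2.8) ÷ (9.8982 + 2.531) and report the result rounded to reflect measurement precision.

11.7737 + 2.8 = 14.5737, limited to 1 d.p. → 3 s.f.; 9.8982 + 2.531 = 12.4292, limited to 3 d.p. → 5 s.f.
Carrying full precision, 14.5737 ÷ 12.4292 = 1.17253725099…; keep min(3, 5) = 3 s.f.
Rounded to 3 significant figures: 1.17.

1.17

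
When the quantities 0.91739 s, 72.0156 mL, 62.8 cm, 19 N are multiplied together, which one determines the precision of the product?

19 N

0.91739 s → 5 s.f.; 72.0156 mL → 6 s.f.; 62.8 cm → 3 s.f.; 19 N → 2 s.f.
The fewest is 2 significant figures, from 19 N.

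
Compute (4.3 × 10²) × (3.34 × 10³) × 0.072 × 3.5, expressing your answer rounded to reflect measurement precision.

(4.3 × 10²) × (3.34 × 10³) × 0.072 × 3.5 = 361922.4
Multiplication/division keeps the fewest significant figures: 4.3 × 10² → 2 s.f., 3.34 × 10³ → 3 s.f., 0.072 → 2 s.f., 3.5 → 2 s.f.; limit is 2.
Rounded to 2 significant figures: 3.6 × 10⁵.

3.6 × 10⁵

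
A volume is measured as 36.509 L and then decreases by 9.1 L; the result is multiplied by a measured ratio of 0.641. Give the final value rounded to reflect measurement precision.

17.6 L

36.509 L − 9.1 L = 27.409 L; the difference is limited to 1 decimal place (3 s.f.).
Carrying full precision, 27.409 × 0.641 = 17.569169 L; 0.641 has 3 s.f., so the result keeps min(3, 3) = 3 s.f.
Rounded to 3 significant figures: 17.6 L.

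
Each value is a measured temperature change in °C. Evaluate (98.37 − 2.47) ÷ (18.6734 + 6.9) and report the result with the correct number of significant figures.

98.37 − 2.47 = 95.90, limited to 2 d.p. → 4 s.f.; 18.6734 + 6.9 = 25.5734, limited to 1 d.p. → 3 s.f.
Carrying full precision, 95.90 ÷ 25.5734 = 3.74999022422…; keep min(4, 3) = 3 s.f.
Rounded to 3 significant figures: 3.75.

3.75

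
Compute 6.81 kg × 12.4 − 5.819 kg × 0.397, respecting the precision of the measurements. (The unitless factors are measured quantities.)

6.81 × 12.4 = 84.444 → 84.4 kg (3 s.f., last digit at the 10^-1 place).
5.819 × 0.397 = 2.310143 → 2.31 kg (3 s.f., last digit at the 10^-2 place).
Difference: 82.133857 kg; keep the coarser place, 10^-1.
Result: 82.1 kg.

82.1 kg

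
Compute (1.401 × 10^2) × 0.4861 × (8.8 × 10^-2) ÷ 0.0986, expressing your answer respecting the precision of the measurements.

(1.401 × 10^2) × 0.4861 × (8.8 × 10^-2) ÷ 0.0986 = 60.7812340771…
Multiplication/division keeps the fewest significant figures: 1.401 × 10^2 → 4 s.f., 0.4861 → 4 s.f., 8.8 × 10^-2 → 2 s.f., 0.0986 → 3 s.f.; limit is 2.
Rounded to 2 significant figures: 61.

61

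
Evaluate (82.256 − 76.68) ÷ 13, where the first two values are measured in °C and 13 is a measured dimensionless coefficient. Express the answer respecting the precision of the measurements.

0.43 °C

82.256 °C − 76.68 °C = 5.576 °C; the difference is limited to 2 decimal places (3 s.f.).
Carrying full precision, 5.576 ÷ 13 = 0.428923076923… °C; 13 has 2 s.f., so the result keeps min(3, 2) = 2 s.f.
Rounded to 2 significant figures: 0.43 °C.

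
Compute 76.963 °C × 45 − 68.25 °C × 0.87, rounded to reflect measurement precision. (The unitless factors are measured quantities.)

3.4 × 10³ °C

76.963 × 45 = 3463.335 → 3.5 × 10³ °C (2 s.f., last digit at the 10^2 place).
68.25 × 0.87 = 59.3775 → 59 °C (2 s.f., last digit at the 10^0 place).
Difference: 3403.9575 °C; keep the coarser place, 10^2.
Result: 3.4 × 10³ °C.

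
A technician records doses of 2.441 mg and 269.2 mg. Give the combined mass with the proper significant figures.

2.441 mg + 269.2 mg = 271.641 mg.
Addition/subtraction keeps the fewest decimal places: 2.441 → 3 decimal places, 269.2 → 1 decimal place; limit is 1.
Rounded to 1 decimal place: 271.6 mg.

271.6 mg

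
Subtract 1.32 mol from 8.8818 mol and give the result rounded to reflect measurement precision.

7.56 mol

8.8818 mol − 1.32 mol = 7.5618 mol.
Addition/subtraction keeps the fewest decimal places: 8.8818 → 4 decimal places, 1.32 → 2 decimal places; limit is 2.
Rounded to 2 decimal places: 7.56 mol.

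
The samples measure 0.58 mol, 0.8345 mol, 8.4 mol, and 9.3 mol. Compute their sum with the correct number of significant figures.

19.1 mol

0.58 mol + 0.8345 mol + 8.4 mol + 9.3 mol = 19.1145 mol.
Addition/subtraction keeps the fewest decimal places: 0.58 → 2 decimal places, 0.8345 → 4 decimal places, 8.4 → 1 decimal place, 9.3 → 1 decimal place; limit is 1.
Rounded to 1 decimal place: 19.1 mol.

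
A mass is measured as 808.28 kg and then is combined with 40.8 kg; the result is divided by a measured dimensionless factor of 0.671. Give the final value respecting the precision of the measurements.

1.27 × 10^3 kg

808.28 kg + 40.8 kg = 849.08 kg; the sum is limited to 1 decimal place (4 s.f.).
Carrying full precision, 849.08 ÷ 0.671 = 1265.39493294… kg; 0.671 has 3 s.f., so the result keeps min(4, 3) = 3 s.f.
Rounded to 3 significant figures: 1.27 × 10^3 kg.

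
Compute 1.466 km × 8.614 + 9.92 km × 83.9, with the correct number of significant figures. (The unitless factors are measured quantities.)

1.466 × 8.614 = 12.628124 → 12.63 km (4 s.f., last digit at the 10^-2 place).
9.92 × 83.9 = 832.288 → 832 km (3 s.f., last digit at the 10^0 place).
Sum: 844.916124 km; keep the coarser place, 10^0.
Result: 845 km.

845 km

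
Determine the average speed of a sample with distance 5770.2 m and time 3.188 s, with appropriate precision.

1.810 × 10^3 m/s

average speed = 5770.2 m ÷ 3.188 s = 1809.9749059… m/s.
5770.2 has 5 significant figures; 3.188 has 4.
Division/multiplication keeps the fewest: 4 significant figures.
Rounded: 1.810 × 10^3 m/s.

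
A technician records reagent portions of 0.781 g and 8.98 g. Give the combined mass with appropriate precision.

0.781 g + 8.98 g = 9.761 g.
Addition/subtraction keeps the fewest decimal places: 0.781 → 3 decimal places, 8.98 → 2 decimal places; limit is 2.
Rounded to 2 decimal places: 9.76 g.

9.76 g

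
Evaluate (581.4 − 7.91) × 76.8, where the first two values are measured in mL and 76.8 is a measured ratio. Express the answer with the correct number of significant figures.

4.40 × 10⁴ mL

581.4 mL − 7.91 mL = 573.49 mL; the difference is limited to 1 decimal place (4 s.f.).
Carrying full precision, 573.49 × 76.8 = 44044.032 mL; 76.8 has 3 s.f., so the result keeps min(4, 3) = 3 s.f.
Rounded to 3 significant figures: 4.40 × 10⁴ mL.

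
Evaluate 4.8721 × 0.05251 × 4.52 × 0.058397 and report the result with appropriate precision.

0.0675

4.8721 × 0.05251 × 4.52 × 0.058397 = 0.0675285125483…
Multiplication/division keeps the fewest significant figures: 4.8721 → 5 s.f., 0.05251 → 4 s.f., 4.52 → 3 s.f., 0.058397 → 5 s.f.; limit is 3.
Rounded to 3 significant figures: 0.0675.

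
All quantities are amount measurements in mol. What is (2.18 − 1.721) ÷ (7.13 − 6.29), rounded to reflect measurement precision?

0.55

2.18 − 1.721 = 0.459, limited to 2 d.p. → 2 s.f.; 7.13 − 6.29 = 0.84, limited to 2 d.p. → 2 s.f.
Carrying full precision, 0.459 ÷ 0.84 = 0.546428571429…; keep min(2, 2) = 2 s.f.
Rounded to 2 significant figures: 0.55.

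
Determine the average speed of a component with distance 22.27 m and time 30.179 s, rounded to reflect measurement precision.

average speed = 22.27 m ÷ 30.179 s = 0.737930348918… m/s.
22.27 has 4 significant figures; 30.179 has 5.
Division/multiplication keeps the fewest: 4 significant figures.
Rounded: 0.7379 m/s.

0.7379 m/s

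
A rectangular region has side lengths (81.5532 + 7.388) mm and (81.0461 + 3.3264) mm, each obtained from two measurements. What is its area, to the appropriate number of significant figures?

7504.2 mm²

81.5532 + 7.388 = 88.9412, limited to 3 d.p. → 5 s.f.; 81.0461 + 3.3264 = 84.3725, limited to 4 d.p. → 6 s.f.
Carrying full precision, 88.9412 × 84.3725 = 7504.191397; keep min(5, 6) = 5 s.f.
Rounded to 5 significant figures: 7504.2 mm².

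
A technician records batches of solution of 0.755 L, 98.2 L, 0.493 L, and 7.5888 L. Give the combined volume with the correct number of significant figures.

0.755 L + 98.2 L + 0.493 L + 7.5888 L = 107.0368 L.
Addition/subtraction keeps the fewest decimal places: 0.755 → 3 decimal places, 98.2 → 1 decimal place, 0.493 → 3 decimal places, 7.5888 → 4 decimal places; limit is 1.
Rounded to 1 decimal place: 107.0 L.

107.0 L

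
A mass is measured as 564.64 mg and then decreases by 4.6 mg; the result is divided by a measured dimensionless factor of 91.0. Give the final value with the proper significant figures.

6.15 mg

564.64 mg − 4.6 mg = 560.04 mg; the difference is limited to 1 decimal place (4 s.f.).
Carrying full precision, 560.04 ÷ 91.0 = 6.15428571429… mg; 91.0 has 3 s.f., so the result keeps min(4, 3) = 3 s.f.
Rounded to 3 significant figures: 6.15 mg.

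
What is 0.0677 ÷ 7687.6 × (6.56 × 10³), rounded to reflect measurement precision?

0.0578

0.0677 ÷ 7687.6 × (6.56 × 10³) = 0.0577699151881…
Multiplication/division keeps the fewest significant figures: 0.0677 → 3 s.f., 7687.6 → 5 s.f., 6.56 × 10³ → 3 s.f.; limit is 3.
Rounded to 3 significant figures: 0.0578.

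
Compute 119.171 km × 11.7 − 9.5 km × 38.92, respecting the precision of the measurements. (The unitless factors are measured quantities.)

1.02 × 10^3 km

119.171 × 11.7 = 1394.3007 → 1.39 × 10^3 km (3 s.f., last digit at the 10^1 place).
9.5 × 38.92 = 369.74 → 3.7 × 10^2 km (2 s.f., last digit at the 10^1 place).
Difference: 1024.5607 km; keep the coarser place, 10^1.
Result: 1.02 × 10^3 km.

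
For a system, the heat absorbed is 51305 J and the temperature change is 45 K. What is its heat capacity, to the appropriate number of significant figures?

heat capacity = 51305 J ÷ 45 K = 1140.11111111… J/K.
51305 has 5 significant figures; 45 has 2.
Division/multiplication keeps the fewest: 2 significant figures.
Rounded: 1.1 × 10^3 J/K.

1.1 × 10^3 J/K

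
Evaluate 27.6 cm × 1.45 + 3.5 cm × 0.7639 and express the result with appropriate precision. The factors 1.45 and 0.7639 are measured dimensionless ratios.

27.6 × 1.45 = 40.02 → 40.0 cm (3 s.f., last digit at the 10^-1 place).
3.5 × 0.7639 = 2.67365 → 2.7 cm (2 s.f., last digit at the 10^-1 place).
Sum: 42.69365 cm; keep the coarser place, 10^-1.
Result: 42.7 cm.

42.7 cm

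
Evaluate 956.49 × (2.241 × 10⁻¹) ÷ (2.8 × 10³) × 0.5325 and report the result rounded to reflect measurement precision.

956.49 × (2.241 × 10⁻¹) ÷ (2.8 × 10³) × 0.5325 = 0.0407646643902…
Multiplication/division keeps the fewest significant figures: 956.49 → 5 s.f., 2.241 × 10⁻¹ → 4 s.f., 2.8 × 10³ → 2 s.f., 0.5325 → 4 s.f.; limit is 2.
Rounded to 2 significant figures: 0.041.

0.041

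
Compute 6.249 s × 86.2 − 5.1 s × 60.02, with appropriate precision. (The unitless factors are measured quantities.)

2.3 × 10² s

6.249 × 86.2 = 538.6638 → 539 s (3 s.f., last digit at the 10^0 place).
5.1 × 60.02 = 306.102 → 3.1 × 10² s (2 s.f., last digit at the 10^1 place).
Difference: 232.5618 s; keep the coarser place, 10^1.
Result: 2.3 × 10² s.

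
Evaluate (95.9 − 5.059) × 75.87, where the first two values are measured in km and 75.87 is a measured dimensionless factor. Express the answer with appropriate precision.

95.9 km − 5.059 km = 90.841 km; the difference is limited to 1 decimal place (3 s.f.).
Carrying full precision, 90.841 × 75.87 = 6892.10667 km; 75.87 has 4 s.f., so the result keeps min(3, 4) = 3 s.f.
Rounded to 3 significant figures: 6.89 × 10³ km.

6.89 × 10³ km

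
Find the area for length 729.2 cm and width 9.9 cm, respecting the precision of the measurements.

area = 729.2 cm × 9.9 cm = 7219.08 cm².
729.2 has 4 significant figures; 9.9 has 2.
Division/multiplication keeps the fewest: 2 significant figures.
Rounded: 7.2 × 10³ cm².

7.2 × 10³ cm²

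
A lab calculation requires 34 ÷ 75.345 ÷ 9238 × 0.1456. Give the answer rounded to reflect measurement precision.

7.1 × 10⁻⁶

34 ÷ 75.345 ÷ 9238 × 0.1456 = 0.00000711226445958…
Multiplication/division keeps the fewest significant figures: 34 → 2 s.f., 75.345 → 5 s.f., 9238 → 4 s.f., 0.1456 → 4 s.f.; limit is 2.
Rounded to 2 significant figures: 7.1 × 10⁻⁶.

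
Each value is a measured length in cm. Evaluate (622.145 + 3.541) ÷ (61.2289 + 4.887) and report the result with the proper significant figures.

622.145 + 3.541 = 625.686, limited to 3 d.p. → 6 s.f.; 61.2289 + 4.887 = 66.1159, limited to 3 d.p. → 5 s.f.
Carrying full precision, 625.686 ÷ 66.1159 = 9.46347247788…; keep min(6, 5) = 5 s.f.
Rounded to 5 significant figures: 9.4635.

9.4635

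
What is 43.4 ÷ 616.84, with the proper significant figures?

43.4 ÷ 616.84 = 0.0703586019065…
Multiplication/division keeps the fewest significant figures: 43.4 → 3 s.f., 616.84 → 5 s.f.; limit is 3.
Rounded to 3 significant figures: 0.0704.

0.0704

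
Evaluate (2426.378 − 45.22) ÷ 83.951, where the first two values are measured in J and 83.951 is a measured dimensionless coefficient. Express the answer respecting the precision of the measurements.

28.364 J

2426.378 J − 45.22 J = 2381.158 J; the difference is limited to 2 decimal places (6 s.f.).
Carrying full precision, 2381.158 ÷ 83.951 = 28.3636645186… J; 83.951 has 5 s.f., so the result keeps min(6, 5) = 5 s.f.
Rounded to 5 significant figures: 28.364 J.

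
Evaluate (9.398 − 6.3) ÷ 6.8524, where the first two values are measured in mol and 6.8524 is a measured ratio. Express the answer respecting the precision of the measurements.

9.398 mol − 6.3 mol = 3.098 mol; the difference is limited to 1 decimal place (2 s.f.).
Carrying full precision, 3.098 ÷ 6.8524 = 0.452104372191… mol; 6.8524 has 5 s.f., so the result keeps min(2, 5) = 2 s.f.
Rounded to 2 significant figures: 0.45 mol.

0.45 mol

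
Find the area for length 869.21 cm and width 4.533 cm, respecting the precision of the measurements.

area = 869.21 cm × 4.533 cm = 3940.12893 cm².
869.21 has 5 significant figures; 4.533 has 4.
Division/multiplication keeps the fewest: 4 significant figures.
Rounded: 3940. cm².

3940. cm²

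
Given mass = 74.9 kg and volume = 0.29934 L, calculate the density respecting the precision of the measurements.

2.50 × 10^2 kg/L

density = 74.9 kg ÷ 0.29934 L = 250.217144384… kg/L.
74.9 has 3 significant figures; 0.29934 has 5.
Division/multiplication keeps the fewest: 3 significant figures.
Rounded: 2.50 × 10^2 kg/L.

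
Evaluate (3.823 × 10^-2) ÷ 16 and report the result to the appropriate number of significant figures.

(3.823 × 10^-2) ÷ 16 = 0.002389375
Multiplication/division keeps the fewest significant figures: 3.823 × 10^-2 → 4 s.f., 16 → 2 s.f.; limit is 2.
Rounded to 2 significant figures: 0.0024.

0.0024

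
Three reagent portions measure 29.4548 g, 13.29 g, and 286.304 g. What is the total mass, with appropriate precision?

329.05 g

29.4548 g + 13.29 g + 286.304 g = 329.0488 g.
Addition/subtraction keeps the fewest decimal places: 29.4548 → 4 decimal places, 13.29 → 2 decimal places, 286.304 → 3 decimal places; limit is 2.
Rounded to 2 decimal places: 329.05 g.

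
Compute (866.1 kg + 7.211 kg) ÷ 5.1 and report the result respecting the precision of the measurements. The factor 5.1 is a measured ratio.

1.7 × 10² kg

866.1 kg + 7.211 kg = 873.311 kg; the sum is limited to 1 decimal place (4 s.f.).
Carrying full precision, 873.311 ÷ 5.1 = 171.23745098… kg; 5.1 has 2 s.f., so the result keeps min(4, 2) = 2 s.f.
Rounded to 2 significant figures: 1.7 × 10² kg.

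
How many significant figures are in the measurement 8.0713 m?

8.0713: zeros between nonzero digits are significant.

5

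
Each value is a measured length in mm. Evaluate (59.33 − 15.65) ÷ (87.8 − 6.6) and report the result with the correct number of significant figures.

0.538

59.33 − 15.65 = 43.68, limited to 2 d.p. → 4 s.f.; 87.8 − 6.6 = 81.2, limited to 1 d.p. → 3 s.f.
Carrying full precision, 43.68 ÷ 81.2 = 0.537931034483…; keep min(4, 3) = 3 s.f.
Rounded to 3 significant figures: 0.538.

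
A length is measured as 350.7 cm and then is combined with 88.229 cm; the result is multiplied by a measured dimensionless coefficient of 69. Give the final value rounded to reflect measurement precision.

350.7 cm + 88.229 cm = 438.929 cm; the sum is limited to 1 decimal place (4 s.f.).
Carrying full precision, 438.929 × 69 = 30286.101 cm; 69 has 2 s.f., so the result keeps min(4, 2) = 2 s.f.
Rounded to 2 significant figures: 3.0 × 10⁴ cm.

3.0 × 10⁴ cm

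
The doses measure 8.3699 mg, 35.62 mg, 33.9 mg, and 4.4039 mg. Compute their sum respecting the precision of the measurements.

8.3699 mg + 35.62 mg + 33.9 mg + 4.4039 mg = 82.2938 mg.
Addition/subtraction keeps the fewest decimal places: 8.3699 → 4 decimal places, 35.62 → 2 decimal places, 33.9 → 1 decimal place, 4.4039 → 4 decimal places; limit is 1.
Rounded to 1 decimal place: 82.3 mg.

82.3 mg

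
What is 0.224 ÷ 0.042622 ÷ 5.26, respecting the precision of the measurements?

0.224 ÷ 0.042622 ÷ 5.26 = 0.999144839069…
Multiplication/division keeps the fewest significant figures: 0.224 → 3 s.f., 0.042622 → 5 s.f., 5.26 → 3 s.f.; limit is 3.
Rounded to 3 significant figures: 9.99 × 10⁻¹.

9.99 × 10⁻¹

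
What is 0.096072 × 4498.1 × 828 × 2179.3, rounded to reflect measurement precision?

0.096072 × 4498.1 × 828 × 2179.3 = 779782157.542…
Multiplication/division keeps the fewest significant figures: 0.096072 → 5 s.f., 4498.1 → 5 s.f., 828 → 3 s.f., 2179.3 → 5 s.f.; limit is 3.
Rounded to 3 significant figures: 7.80 × 10^8.

7.80 × 10^8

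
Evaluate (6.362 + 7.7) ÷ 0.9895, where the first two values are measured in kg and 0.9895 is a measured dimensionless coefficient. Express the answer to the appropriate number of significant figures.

6.362 kg + 7.7 kg = 14.062 kg; the sum is limited to 1 decimal place (3 s.f.).
Carrying full precision, 14.062 ÷ 0.9895 = 14.2112177868… kg; 0.9895 has 4 s.f., so the result keeps min(3, 4) = 3 s.f.
Rounded to 3 significant figures: 14.2 kg.

14.2 kg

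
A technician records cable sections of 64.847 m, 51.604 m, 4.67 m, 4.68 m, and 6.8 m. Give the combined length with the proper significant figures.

132.6 m

64.847 m + 51.604 m + 4.67 m + 4.68 m + 6.8 m = 132.601 m.
Addition/subtraction keeps the fewest decimal places: 64.847 → 3 decimal places, 51.604 → 3 decimal places, 4.67 → 2 decimal places, 4.68 → 2 decimal places, 6.8 → 1 decimal place; limit is 1.
Rounded to 1 decimal place: 132.6 m.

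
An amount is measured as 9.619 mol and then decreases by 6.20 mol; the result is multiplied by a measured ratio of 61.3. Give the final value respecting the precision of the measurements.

9.619 mol − 6.20 mol = 3.419 mol; the difference is limited to 2 decimal places (3 s.f.).
Carrying full precision, 3.419 × 61.3 = 209.5847 mol; 61.3 has 3 s.f., so the result keeps min(3, 3) = 3 s.f.
Rounded to 3 significant figures: 2.10 × 10² mol.

2.10 × 10² mol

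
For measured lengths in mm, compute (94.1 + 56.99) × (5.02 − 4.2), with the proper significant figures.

1 × 10² mm²

94.1 + 56.99 = 151.09, limited to 1 d.p. → 4 s.f.; 5.02 − 4.2 = 0.82, limited to 1 d.p. → 1 s.f.
Carrying full precision, 151.09 × 0.82 = 123.8938; keep min(4, 1) = 1 s.f.
Rounded to 1 significant figure: 1 × 10² mm².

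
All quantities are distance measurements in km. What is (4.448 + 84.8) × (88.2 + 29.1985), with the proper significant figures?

1.05 × 10⁴ km²

4.448 + 84.8 = 89.248, limited to 1 d.p. → 3 s.f.; 88.2 + 29.1985 = 117.3985, limited to 1 d.p. → 4 s.f.
Carrying full precision, 89.248 × 117.3985 = 10477.581328; keep min(3, 4) = 3 s.f.
Rounded to 3 significant figures: 1.05 × 10⁴ km².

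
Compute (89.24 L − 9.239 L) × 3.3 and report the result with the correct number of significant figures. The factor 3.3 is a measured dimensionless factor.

89.24 L − 9.239 L = 80.001 L; the difference is limited to 2 decimal places (4 s.f.).
Carrying full precision, 80.001 × 3.3 = 264.0033 L; 3.3 has 2 s.f., so the result keeps min(4, 2) = 2 s.f.
Rounded to 2 significant figures: 2.6 × 10² L.

2.6 × 10² L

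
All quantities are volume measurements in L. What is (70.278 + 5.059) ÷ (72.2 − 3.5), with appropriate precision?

70.278 + 5.059 = 75.337, limited to 3 d.p. → 5 s.f.; 72.2 − 3.5 = 68.7, limited to 1 d.p. → 3 s.f.
Carrying full precision, 75.337 ÷ 68.7 = 1.0966084425…; keep min(5, 3) = 3 s.f.
Rounded to 3 significant figures: 1.10.

1.10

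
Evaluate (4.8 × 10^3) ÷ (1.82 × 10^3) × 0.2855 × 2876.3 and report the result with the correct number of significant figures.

2.2 × 10^3

(4.8 × 10^3) ÷ (1.82 × 10^3) × 0.2855 × 2876.3 = 2165.75907692…
Multiplication/division keeps the fewest significant figures: 4.8 × 10^3 → 2 s.f., 1.82 × 10^3 → 3 s.f., 0.2855 → 4 s.f., 2876.3 → 5 s.f.; limit is 2.
Rounded to 2 significant figures: 2.2 × 10^3.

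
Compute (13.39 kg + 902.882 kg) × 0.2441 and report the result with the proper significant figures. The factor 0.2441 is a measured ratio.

13.39 kg + 902.882 kg = 916.272 kg; the sum is limited to 2 decimal places (5 s.f.).
Carrying full precision, 916.272 × 0.2441 = 223.6619952 kg; 0.2441 has 4 s.f., so the result keeps min(5, 4) = 4 s.f.
Rounded to 4 significant figures: 223.7 kg.

223.7 kg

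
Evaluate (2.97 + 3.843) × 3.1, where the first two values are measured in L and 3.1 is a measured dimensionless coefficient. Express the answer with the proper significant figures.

21 L

2.97 L + 3.843 L = 6.813 L; the sum is limited to 2 decimal places (3 s.f.).
Carrying full precision, 6.813 × 3.1 = 21.1203 L; 3.1 has 2 s.f., so the result keeps min(3, 2) = 2 s.f.
Rounded to 2 significant figures: 21 L.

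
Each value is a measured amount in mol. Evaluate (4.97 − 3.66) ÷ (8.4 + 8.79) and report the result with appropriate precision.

0.0762

4.97 − 3.66 = 1.31, limited to 2 d.p. → 3 s.f.; 8.4 + 8.79 = 17.19, limited to 1 d.p. → 3 s.f.
Carrying full precision, 1.31 ÷ 17.19 = 0.0762070971495…; keep min(3, 3) = 3 s.f.
Rounded to 3 significant figures: 0.0762.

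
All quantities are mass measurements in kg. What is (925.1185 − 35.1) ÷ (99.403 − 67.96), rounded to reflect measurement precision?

28.31

925.1185 − 35.1 = 890.0185, limited to 1 d.p. → 4 s.f.; 99.403 − 67.96 = 31.443, limited to 2 d.p. → 4 s.f.
Carrying full precision, 890.0185 ÷ 31.443 = 28.3057755303…; keep min(4, 4) = 4 s.f.
Rounded to 4 significant figures: 28.31.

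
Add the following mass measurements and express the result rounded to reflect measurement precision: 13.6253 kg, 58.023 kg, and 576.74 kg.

648.39 kg

13.6253 kg + 58.023 kg + 576.74 kg = 648.3883 kg.
Addition/subtraction keeps the fewest decimal places: 13.6253 → 4 decimal places, 58.023 → 3 decimal places, 576.74 → 2 decimal places; limit is 2.
Rounded to 2 decimal places: 648.39 kg.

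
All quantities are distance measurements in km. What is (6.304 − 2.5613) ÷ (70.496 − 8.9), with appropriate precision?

0.0608

6.304 − 2.5613 = 3.7427, limited to 3 d.p. → 4 s.f.; 70.496 − 8.9 = 61.596, limited to 1 d.p. → 3 s.f.
Carrying full precision, 3.7427 ÷ 61.596 = 0.0607620624716…; keep min(4, 3) = 3 s.f.
Rounded to 3 significant figures: 0.0608.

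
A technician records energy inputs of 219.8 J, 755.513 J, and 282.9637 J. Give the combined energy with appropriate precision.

1258.3 J

219.8 J + 755.513 J + 282.9637 J = 1258.2767 J.
Addition/subtraction keeps the fewest decimal places: 219.8 → 1 decimal place, 755.513 → 3 decimal places, 282.9637 → 4 decimal places; limit is 1.
Rounded to 1 decimal place: 1258.3 J.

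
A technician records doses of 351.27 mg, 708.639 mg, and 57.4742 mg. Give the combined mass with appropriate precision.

351.27 mg + 708.639 mg + 57.4742 mg = 1117.3832 mg.
Addition/subtraction keeps the fewest decimal places: 351.27 → 2 decimal places, 708.639 → 3 decimal places, 57.4742 → 4 decimal places; limit is 2.
Rounded to 2 decimal places: 1.11738 × 10^3 mg.

1.11738 × 10^3 mg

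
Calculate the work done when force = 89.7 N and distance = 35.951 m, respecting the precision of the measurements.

work done = 89.7 N × 35.951 m = 3224.8047 J.
89.7 has 3 significant figures; 35.951 has 5.
Division/multiplication keeps the fewest: 3 significant figures.
Rounded: 3.22 × 10³ J.

3.22 × 10³ J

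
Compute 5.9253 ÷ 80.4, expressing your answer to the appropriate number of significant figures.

0.0737

5.9253 ÷ 80.4 = 0.073697761194…
Multiplication/division keeps the fewest significant figures: 5.9253 → 5 s.f., 80.4 → 3 s.f.; limit is 3.
Rounded to 3 significant figures: 0.0737.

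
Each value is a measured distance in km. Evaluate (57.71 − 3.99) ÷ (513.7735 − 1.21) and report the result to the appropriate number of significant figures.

57.71 − 3.99 = 53.72, limited to 2 d.p. → 4 s.f.; 513.7735 − 1.21 = 512.5635, limited to 2 d.p. → 5 s.f.
Carrying full precision, 53.72 ÷ 512.5635 = 0.104806526411…; keep min(4, 5) = 4 s.f.
Rounded to 4 significant figures: 0.1048.

0.1048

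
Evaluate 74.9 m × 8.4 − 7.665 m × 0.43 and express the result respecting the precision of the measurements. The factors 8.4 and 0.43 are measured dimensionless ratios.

6.3 × 10² m

74.9 × 8.4 = 629.16 → 6.3 × 10² m (2 s.f., last digit at the 10^1 place).
7.665 × 0.43 = 3.29595 → 3.3 m (2 s.f., last digit at the 10^-1 place).
Difference: 625.86405 m; keep the coarser place, 10^1.
Result: 6.3 × 10² m.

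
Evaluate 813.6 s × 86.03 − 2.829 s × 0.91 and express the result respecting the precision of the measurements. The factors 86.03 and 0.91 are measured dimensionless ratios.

813.6 × 86.03 = 69994.008 → 6.999 × 10⁴ s (4 s.f., last digit at the 10^1 place).
2.829 × 0.91 = 2.57439 → 2.6 s (2 s.f., last digit at the 10^-1 place).
Difference: 69991.43361 s; keep the coarser place, 10^1.
Result: 6.999 × 10⁴ s.

6.999 × 10⁴ s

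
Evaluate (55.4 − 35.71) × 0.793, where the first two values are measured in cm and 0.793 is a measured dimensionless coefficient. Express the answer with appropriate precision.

15.6 cm

55.4 cm − 35.71 cm = 19.69 cm; the difference is limited to 1 decimal place (3 s.f.).
Carrying full precision, 19.69 × 0.793 = 15.61417 cm; 0.793 has 3 s.f., so the result keeps min(3, 3) = 3 s.f.
Rounded to 3 significant figures: 15.6 cm.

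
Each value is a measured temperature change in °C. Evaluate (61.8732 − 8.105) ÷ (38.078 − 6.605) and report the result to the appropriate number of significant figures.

61.8732 − 8.105 = 53.7682, limited to 3 d.p. → 5 s.f.; 38.078 − 6.605 = 31.473, limited to 3 d.p. → 5 s.f.
Carrying full precision, 53.7682 ÷ 31.473 = 1.70839131954…; keep min(5, 5) = 5 s.f.
Rounded to 5 significant figures: 1.7084.

1.7084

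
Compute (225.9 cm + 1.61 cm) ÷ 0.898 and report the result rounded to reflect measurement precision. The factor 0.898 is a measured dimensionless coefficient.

253 cm

225.9 cm + 1.61 cm = 227.51 cm; the sum is limited to 1 decimal place (4 s.f.).
Carrying full precision, 227.51 ÷ 0.898 = 253.351893096… cm; 0.898 has 3 s.f., so the result keeps min(4, 3) = 3 s.f.
Rounded to 3 significant figures: 253 cm.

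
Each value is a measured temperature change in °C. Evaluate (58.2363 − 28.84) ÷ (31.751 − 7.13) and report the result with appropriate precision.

58.2363 − 28.84 = 29.3963, limited to 2 d.p. → 4 s.f.; 31.751 − 7.13 = 24.621, limited to 2 d.p. → 4 s.f.
Carrying full precision, 29.3963 ÷ 24.621 = 1.19395231713…; keep min(4, 4) = 4 s.f.
Rounded to 4 significant figures: 1.194.

1.194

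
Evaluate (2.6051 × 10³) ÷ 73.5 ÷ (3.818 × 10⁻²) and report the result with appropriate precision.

928

(2.6051 × 10³) ÷ 73.5 ÷ (3.818 × 10⁻²) = 928.327328836…
Multiplication/division keeps the fewest significant figures: 2.6051 × 10³ → 5 s.f., 73.5 → 3 s.f., 3.818 × 10⁻² → 4 s.f.; limit is 3.
Rounded to 3 significant figures: 928.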